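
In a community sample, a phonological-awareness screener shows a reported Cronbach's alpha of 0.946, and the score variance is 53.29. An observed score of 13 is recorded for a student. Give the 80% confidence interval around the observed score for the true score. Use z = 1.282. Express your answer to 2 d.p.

[10.83, 15.17]

σ = 53.29^(1/2) = 7.3000
The standard error of measurement is 7.3000×√(1 − 0.9460) ≈ 7.3000×0.2324 ≈ 1.6964.
1.282 × SEM ≈ 2.1747
80% CI: 13 ± 2.1747 = [10.8253, 15.1747]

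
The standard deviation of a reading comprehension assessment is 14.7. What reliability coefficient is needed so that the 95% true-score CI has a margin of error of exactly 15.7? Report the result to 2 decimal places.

SEM needed = half-width / z = 15.7/1.96 ≃ 8.0102
Required reliability = 1 − (SEM/SD)² = 1 − 0.2969 ≃ 0.7031

0.70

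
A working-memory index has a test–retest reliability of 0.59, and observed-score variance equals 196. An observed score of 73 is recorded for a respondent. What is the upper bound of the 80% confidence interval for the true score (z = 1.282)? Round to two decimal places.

σ = 196^(1/2) = 14.000
The standard error of measurement is 14.000·√(1 − 0.590) ≈ 14.000·0.640 ≈ 8.964.
Margin = 1.282 · 8.964 ≈ 11.492
Upper bound: 73 + 11.492 = 84.492

84.49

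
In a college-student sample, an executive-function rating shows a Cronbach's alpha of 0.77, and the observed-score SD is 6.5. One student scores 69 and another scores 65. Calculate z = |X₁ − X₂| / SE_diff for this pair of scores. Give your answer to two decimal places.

SEM = 6.5000·√(1 − 0.7700) ≃ 3.1173
SE_diff = SEM · √2 ≃ 3.1173 · 1.4142 ≃ 4.4085
z = 4 / 4.4085 ≃ 0.9073

0.91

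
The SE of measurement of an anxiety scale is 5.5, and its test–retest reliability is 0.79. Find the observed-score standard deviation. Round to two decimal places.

SD = 5.5 / √(1 − 0.79) ≈ 12.002

12.00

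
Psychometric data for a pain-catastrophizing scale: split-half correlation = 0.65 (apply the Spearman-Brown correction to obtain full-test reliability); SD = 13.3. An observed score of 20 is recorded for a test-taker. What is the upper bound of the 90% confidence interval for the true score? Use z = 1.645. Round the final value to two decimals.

30.08

r_full = 2·0.65 / (1 + 0.65) ≃ 0.7879
SEM = 13.3000*√(1 − 0.7879) ≃ 6.1255
Half-width = 1.645*6.1255 ≃ 10.0765
Upper bound: 20 + 10.0765 = 30.0765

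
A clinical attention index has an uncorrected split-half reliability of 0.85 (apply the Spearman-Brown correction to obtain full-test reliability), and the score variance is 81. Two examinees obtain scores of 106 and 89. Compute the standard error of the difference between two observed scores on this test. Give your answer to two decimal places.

3.62

SD = √81 = 9.0000
Full-length reliability (Spearman-Brown) = 2(0.85)/(1+0.85) ≃ 0.9189
The standard error of measurement is 9.0000×√(1 − 0.9189) ≃ 9.0000×0.2847 ≃ 2.5627.
Standard error of the difference = 2.5627·√2 ≃ 3.6242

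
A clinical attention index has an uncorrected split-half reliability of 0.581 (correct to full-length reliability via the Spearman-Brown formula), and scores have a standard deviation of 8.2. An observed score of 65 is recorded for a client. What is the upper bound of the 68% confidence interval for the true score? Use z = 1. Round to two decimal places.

69.22

Full-length reliability (Spearman-Brown) = 2(0.581)/(1+0.581) ≈ 0.735
SEM = 8.200 * √(1 − 0.735) = 8.200 * √0.265 ≈ 8.200 * 0.515 ≈ 4.221
Margin = 1 * 4.221 ≈ 4.221
Upper limit = 65 + 4.221 ≈ 69.221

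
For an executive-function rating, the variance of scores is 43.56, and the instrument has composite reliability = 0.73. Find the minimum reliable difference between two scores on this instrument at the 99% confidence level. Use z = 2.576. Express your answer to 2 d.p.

12.49

SD = √43.56 ≈ 6.6000
SEM = 6.6000×√(1 − 0.7300) ≈ 3.4295
SE_diff = SEM × √2 ≈ 3.4295 × 1.4142 ≈ 4.8500
Smallest detectable difference = 2.576×4.8500 ≈ 12.4936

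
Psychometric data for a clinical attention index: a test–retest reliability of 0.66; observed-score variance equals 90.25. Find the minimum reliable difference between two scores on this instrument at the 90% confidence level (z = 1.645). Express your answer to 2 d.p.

σ = 90.25^(1/2) = 9.5000
The standard error of measurement is 9.5000·√(1 − 0.6600) ≃ 9.5000·0.5831 ≃ 5.5394.
Standard error of the difference = 5.5394·√2 ≃ 7.8339
Minimum reliable difference = 1.645 · SE_diff ≃ 1.645 · 7.8339 ≃ 12.8868

12.89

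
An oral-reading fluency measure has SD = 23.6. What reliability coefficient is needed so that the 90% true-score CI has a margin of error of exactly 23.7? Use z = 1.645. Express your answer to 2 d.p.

0.63

SEM needed = half-width / z = 23.7/1.645 ≈ 14.407
r = 1 − (SEM / SD)² = 1 − (14.407 / 23.6)² ≈ 1 − 0.373 ≈ 0.627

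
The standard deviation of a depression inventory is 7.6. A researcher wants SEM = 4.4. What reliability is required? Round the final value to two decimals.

0.66

Required reliability = 1 − (SEM/SD)² = 1 − 0.3352 ≈ 0.6648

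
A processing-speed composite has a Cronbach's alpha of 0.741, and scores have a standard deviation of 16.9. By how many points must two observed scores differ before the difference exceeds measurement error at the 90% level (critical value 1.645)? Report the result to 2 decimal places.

20.01

SEM = 16.9000·√(1 − 0.7410) ≃ 8.6008
SE_diff = √2 · SEM ≃ 12.1633
Minimum reliable difference = 1.645 · SE_diff ≃ 1.645 · 12.1633 ≃ 20.0086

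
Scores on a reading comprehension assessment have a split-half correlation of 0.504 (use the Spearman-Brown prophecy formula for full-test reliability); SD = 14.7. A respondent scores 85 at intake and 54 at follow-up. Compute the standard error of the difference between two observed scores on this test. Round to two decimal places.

r_full = 2·0.504 / (1 + 0.504) ≈ 0.670
The standard error of measurement is 14.700·√(1 − 0.670) ≈ 14.700·0.574 ≈ 8.442.
SE_diff = √2 · SEM ≈ 11.938

11.94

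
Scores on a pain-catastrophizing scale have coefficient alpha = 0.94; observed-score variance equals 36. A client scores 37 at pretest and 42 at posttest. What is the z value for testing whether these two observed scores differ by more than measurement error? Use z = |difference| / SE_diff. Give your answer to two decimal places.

2.41

SD = √36 ≈ 6.000
SEM = 6.000 × √(1 − 0.940) = 6.000 × √0.060 ≈ 6.000 × 0.245 ≈ 1.470
SE_diff = √2 × SEM ≈ 2.078
z = |37 − 42| / 2.078 = 5 / 2.078 ≈ 2.406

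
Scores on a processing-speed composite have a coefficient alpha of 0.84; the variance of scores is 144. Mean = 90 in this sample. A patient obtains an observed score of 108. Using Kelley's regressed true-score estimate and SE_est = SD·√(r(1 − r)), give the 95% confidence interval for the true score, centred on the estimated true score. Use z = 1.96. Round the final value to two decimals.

SD = √144 ≃ 12.00000
T̂ = r·X + (1 − r)·M = 0.84000·108 + 0.16000·90 = 90.72000 + 14.40000 ≃ 105.12000
SE_est = SD · √(r(1 − r)) = 12.00000 · √0.13440 ≃ 12.00000 · 0.36661 ≃ 4.39927
95% CI: 105.12000 ± 8.62257 ≃ (96.49743, 113.74257)

[96.50, 113.74]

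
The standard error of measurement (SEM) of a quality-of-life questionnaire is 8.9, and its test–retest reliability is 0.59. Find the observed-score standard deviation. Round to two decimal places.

13.90

σ = SEM·(1 − r)^(−1/2) ≃ 8.9·1.56174 ≃ 13.89946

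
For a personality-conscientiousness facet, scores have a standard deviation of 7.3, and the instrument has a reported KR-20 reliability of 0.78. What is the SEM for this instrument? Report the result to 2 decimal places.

3.42

SEM = 7.300 × √(1 − 0.780) = 7.300 × √0.220 ≈ 7.300 × 0.469 ≈ 3.424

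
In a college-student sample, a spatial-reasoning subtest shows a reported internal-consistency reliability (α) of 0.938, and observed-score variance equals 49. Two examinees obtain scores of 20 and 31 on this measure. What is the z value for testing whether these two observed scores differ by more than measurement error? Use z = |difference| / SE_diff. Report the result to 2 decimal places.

4.46

σ = 49^(1/2) = 7.00000
SEM = 7.00000 × √(1 − 0.93800) = 7.00000 × √0.06200 ≈ 7.00000 × 0.24900 ≈ 1.74299
SE_diff = √2 × SEM ≈ 2.46495
z = 11 / 2.46495 ≈ 4.46256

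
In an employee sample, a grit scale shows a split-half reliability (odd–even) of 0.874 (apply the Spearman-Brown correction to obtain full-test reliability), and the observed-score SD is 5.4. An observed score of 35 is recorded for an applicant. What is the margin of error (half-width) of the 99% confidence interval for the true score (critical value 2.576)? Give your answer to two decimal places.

3.61

Full-length reliability (Spearman-Brown) = 2(0.874)/(1+0.874) ≈ 0.933
The standard error of measurement is 5.400*√(1 − 0.933) ≈ 5.400*0.259 ≈ 1.400.
Margin = 2.576 * 1.400 ≈ 3.607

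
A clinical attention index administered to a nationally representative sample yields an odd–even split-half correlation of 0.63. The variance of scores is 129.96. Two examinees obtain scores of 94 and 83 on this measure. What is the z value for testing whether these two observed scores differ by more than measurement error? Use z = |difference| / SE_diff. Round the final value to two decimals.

SD = √129.96 = 11.4000
Full-length reliability (Spearman-Brown) = 2(0.63)/(1+0.63) ≈ 0.7730
The standard error of measurement is 11.4000*√(1 − 0.7730) ≈ 11.4000*0.4764 ≈ 5.4314.
SE_diff = √2 * SEM ≈ 7.6812
z = |94 − 83| / 7.6812 = 11 / 7.6812 ≈ 1.4321

1.43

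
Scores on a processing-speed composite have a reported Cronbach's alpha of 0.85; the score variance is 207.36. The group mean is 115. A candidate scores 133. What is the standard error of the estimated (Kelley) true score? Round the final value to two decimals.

SD = √207.36 ≈ 14.4000
SE_est = SD · √(r(1 − r)) = 14.4000 · √0.1275 ≈ 14.4000 · 0.3571 ≈ 5.1418

5.14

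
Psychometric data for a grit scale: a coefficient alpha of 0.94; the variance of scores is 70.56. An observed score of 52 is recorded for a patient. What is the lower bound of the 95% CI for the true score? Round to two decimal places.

47.97

σ = 70.56^(1/2) = 8.40000
SEM = 8.40000 * √(1 − 0.94000) = 8.40000 * √0.06000 ≈ 8.40000 * 0.24495 ≈ 2.05757
1.96 * SEM ≈ 4.03284
Lower bound: 52 − 4.03284 = 47.96716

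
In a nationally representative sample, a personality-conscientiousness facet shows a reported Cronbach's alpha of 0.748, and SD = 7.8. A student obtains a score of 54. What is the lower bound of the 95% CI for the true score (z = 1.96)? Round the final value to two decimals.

SEM = 7.800 × √(1 − 0.748) = 7.800 × √0.252 ≈ 7.800 × 0.502 ≈ 3.916
1.96 × SEM ≈ 7.675
Lower limit = 54 − 7.675 ≈ 46.325

46.33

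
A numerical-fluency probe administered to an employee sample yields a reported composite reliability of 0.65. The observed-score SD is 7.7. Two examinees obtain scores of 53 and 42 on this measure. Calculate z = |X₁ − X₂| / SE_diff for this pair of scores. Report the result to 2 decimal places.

1.71

The standard error of measurement is 7.70000*√(1 − 0.65000) ≃ 7.70000*0.59161 ≃ 4.55538.
SE_diff = SEM * √2 ≃ 4.55538 * 1.41421 ≃ 6.44228
z = 11 / 6.44228 ≃ 1.70747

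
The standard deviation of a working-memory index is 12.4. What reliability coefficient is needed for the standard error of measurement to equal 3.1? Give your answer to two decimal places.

r = 1 − (SEM / SD)² = 1 − (3.100 / 12.4)² ≈ 1 − 0.062 ≈ 0.938

0.94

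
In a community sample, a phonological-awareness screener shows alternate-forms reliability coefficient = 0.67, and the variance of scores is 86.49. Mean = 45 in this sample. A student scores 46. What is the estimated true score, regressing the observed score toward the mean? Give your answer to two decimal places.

45.67

T̂ = 0.670(46) + 0.330(45) ≃ 45.670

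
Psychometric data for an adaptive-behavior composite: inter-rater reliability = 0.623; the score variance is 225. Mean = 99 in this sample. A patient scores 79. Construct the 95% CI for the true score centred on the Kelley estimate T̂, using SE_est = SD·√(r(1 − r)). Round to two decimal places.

[72.29, 100.79]

σ = 225^(1/2) = 15.000
T̂ = 0.623(79) + 0.377(99) ≈ 86.540
SE_est = SD × √(r(1 − r)) = 15.000 × √0.235 ≈ 15.000 × 0.485 ≈ 7.270
CI = 86.540 ± 1.96 × 7.270 → [72.292, 100.788]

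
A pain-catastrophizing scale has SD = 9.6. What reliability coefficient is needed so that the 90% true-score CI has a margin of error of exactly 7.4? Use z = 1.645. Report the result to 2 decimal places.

Required SEM = 7.4 / 1.645 ≈ 4.4985
r = 1 − (SEM / SD)² = 1 − (4.4985 / 9.6)² ≈ 1 − 0.2196 ≈ 0.7804

0.78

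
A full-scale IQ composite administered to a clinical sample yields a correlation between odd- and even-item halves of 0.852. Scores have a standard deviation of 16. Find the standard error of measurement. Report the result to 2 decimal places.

Full-length reliability (Spearman-Brown) = 2(0.852)/(1+0.852) ≈ 0.920
The standard error of measurement is 16.000·√(1 − 0.920) ≈ 16.000·0.283 ≈ 4.523.

4.52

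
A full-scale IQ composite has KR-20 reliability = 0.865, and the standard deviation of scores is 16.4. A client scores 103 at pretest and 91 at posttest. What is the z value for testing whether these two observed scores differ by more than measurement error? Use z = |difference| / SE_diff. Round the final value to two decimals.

1.41

SEM = 16.4000 · √(1 − 0.8650) = 16.4000 · √0.1350 ≈ 16.4000 · 0.3674 ≈ 6.0257
SE_diff = √2 · SEM ≈ 8.5217
z = 12 / 8.5217 ≈ 1.4082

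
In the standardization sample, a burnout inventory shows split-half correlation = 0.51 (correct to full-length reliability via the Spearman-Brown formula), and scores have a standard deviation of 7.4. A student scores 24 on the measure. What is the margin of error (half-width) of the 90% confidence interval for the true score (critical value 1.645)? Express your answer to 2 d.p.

Spearman-Brown: r = 2(0.51) / (1 + 0.51) = 1.0200 / 1.5100 ≈ 0.6755
SEM = 7.4000 * √(1 − 0.6755) = 7.4000 * √0.3245 ≈ 7.4000 * 0.5697 ≈ 4.2154
Half-width = 1.645*4.2154 ≈ 6.9344

6.93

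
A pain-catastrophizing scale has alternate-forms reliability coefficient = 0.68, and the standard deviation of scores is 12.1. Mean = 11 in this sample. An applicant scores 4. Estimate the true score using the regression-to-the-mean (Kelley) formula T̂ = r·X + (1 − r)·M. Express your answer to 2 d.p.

Estimated true score = 0.680·4 + (1 − 0.680)·11 ≈ 6.240

6.24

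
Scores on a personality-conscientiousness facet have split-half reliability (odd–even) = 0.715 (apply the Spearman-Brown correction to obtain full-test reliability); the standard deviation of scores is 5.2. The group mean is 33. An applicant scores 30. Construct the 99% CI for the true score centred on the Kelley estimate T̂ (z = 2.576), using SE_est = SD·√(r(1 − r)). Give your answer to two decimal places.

r_full = 2·0.715 / (1 + 0.715) ≃ 0.83382
T̂ = r·X + (1 − r)·M = 0.83382×30 + 0.16618×33 ≃ 25.01458 + 5.48397 ≃ 30.49854
SE_est = SD × √(r(1 − r)) = 5.20000 × √0.13856 ≃ 5.20000 × 0.37224 ≃ 1.93566
99% CI: 30.49854 ± 4.98627 ≃ (25.51228, 35.48481)

[25.51, 35.48]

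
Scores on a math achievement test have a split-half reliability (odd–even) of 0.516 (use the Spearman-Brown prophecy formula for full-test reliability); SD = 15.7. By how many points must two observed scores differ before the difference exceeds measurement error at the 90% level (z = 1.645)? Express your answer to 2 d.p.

20.64

Full-length reliability (Spearman-Brown) = 2(0.516)/(1+0.516) ≈ 0.681
SEM = 15.700*√(1 − 0.681) ≈ 8.871
SE_diff = SEM * √2 ≈ 8.871 * 1.414 ≈ 12.545
Smallest detectable difference = 1.645*12.545 ≈ 20.637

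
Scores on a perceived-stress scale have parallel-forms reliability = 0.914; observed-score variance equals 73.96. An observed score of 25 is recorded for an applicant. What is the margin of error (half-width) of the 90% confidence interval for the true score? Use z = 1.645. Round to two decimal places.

4.15

SD = √73.96 = 8.60000
SEM = 8.60000*√(1 − 0.91400) ≈ 2.52202
Margin = 1.645 * 2.52202 ≈ 4.14871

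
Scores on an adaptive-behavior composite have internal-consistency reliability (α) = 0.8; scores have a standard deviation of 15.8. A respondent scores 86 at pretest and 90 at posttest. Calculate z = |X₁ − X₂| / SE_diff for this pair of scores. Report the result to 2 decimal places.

The standard error of measurement is 15.8000*√(1 − 0.8000) ≈ 15.8000*0.4472 ≈ 7.0660.
Standard error of the difference = 7.0660·√2 ≈ 9.9928
z = |86 − 90| / 9.9928 = 4 / 9.9928 ≈ 0.4003

0.40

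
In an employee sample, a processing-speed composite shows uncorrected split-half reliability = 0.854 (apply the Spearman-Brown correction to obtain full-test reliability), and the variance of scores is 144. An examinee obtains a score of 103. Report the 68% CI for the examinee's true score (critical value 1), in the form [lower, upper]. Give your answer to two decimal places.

[99.63, 106.37]

SD = √144 = 12.0000
r_full = 2·0.854 / (1 + 0.854) ≈ 0.9213
SEM = 12.0000 × √(1 − 0.9213) = 12.0000 × √0.0787 ≈ 12.0000 × 0.2806 ≈ 3.3675
Half-width = 1×3.3675 ≈ 3.3675
68% CI: 103 ± 3.3675 = [99.6325, 106.3675]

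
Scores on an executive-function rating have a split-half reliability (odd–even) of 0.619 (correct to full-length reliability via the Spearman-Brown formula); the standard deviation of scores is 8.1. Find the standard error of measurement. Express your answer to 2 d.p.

Full-length reliability (Spearman-Brown) = 2(0.619)/(1+0.619) ≈ 0.76467
SEM = 8.10000×√(1 − 0.76467) ≈ 3.92938

3.93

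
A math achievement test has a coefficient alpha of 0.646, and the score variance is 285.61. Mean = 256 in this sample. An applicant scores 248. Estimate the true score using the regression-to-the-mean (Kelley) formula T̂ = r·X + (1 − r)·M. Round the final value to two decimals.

250.83

Estimated true score = 0.646·248 + (1 − 0.646)·256 ≈ 250.832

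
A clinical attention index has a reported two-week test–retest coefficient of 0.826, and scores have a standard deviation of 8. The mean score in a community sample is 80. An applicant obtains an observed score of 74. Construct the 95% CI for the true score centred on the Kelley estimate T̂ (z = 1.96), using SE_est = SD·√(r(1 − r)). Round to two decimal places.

Estimated true score = 0.8260·74 + (1 − 0.8260)·80 ≈ 75.0440
SE_est = 8.0000·√[r(1 − r)] ≈ 3.0329
95% CI: 75.0440 ± 5.9444 ≈ (69.0996, 80.9884)

[69.10, 80.99]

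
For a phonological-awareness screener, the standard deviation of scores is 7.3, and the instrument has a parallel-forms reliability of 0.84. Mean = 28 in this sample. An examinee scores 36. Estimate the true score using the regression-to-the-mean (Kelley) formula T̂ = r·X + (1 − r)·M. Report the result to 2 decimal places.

34.72

T̂ = r·X + (1 − r)·M = 0.8400*36 + 0.1600*28 = 30.2400 + 4.4800 ≈ 34.7200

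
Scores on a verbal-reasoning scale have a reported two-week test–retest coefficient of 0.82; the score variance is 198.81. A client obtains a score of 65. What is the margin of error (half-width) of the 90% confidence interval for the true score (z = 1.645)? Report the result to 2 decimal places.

9.84

SD = √198.81 ≈ 14.100
SEM = 14.100 * √(1 − 0.820) = 14.100 * √0.180 ≈ 14.100 * 0.424 ≈ 5.982
Half-width = 1.645*5.982 ≈ 9.841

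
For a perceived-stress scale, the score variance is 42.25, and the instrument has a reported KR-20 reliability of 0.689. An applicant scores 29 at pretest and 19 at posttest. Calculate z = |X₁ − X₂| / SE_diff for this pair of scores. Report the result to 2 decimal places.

1.95

SD = √42.25 ≈ 6.500
SEM = 6.500 · √(1 − 0.689) = 6.500 · √0.311 ≈ 6.500 · 0.558 ≈ 3.625
SE_diff = √2 · SEM ≈ 5.126
z = |29 − 19| / 5.126 = 10 / 5.126 ≈ 1.951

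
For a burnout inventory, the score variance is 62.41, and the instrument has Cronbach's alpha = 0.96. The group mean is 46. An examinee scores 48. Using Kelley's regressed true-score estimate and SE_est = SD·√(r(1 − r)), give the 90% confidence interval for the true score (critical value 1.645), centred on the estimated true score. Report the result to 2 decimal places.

SD = √62.41 ≃ 7.900
T̂ = 0.960(48) + 0.040(46) ≃ 47.920
SE_est = 7.900·√[r(1 − r)] ≃ 1.548
CI = 47.920 ± 1.645 × 1.548 → [45.373, 50.467]

[45.37, 50.47]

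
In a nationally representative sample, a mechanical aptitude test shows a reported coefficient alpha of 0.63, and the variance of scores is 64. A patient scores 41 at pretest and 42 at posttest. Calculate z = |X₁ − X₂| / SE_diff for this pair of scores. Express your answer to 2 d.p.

0.15

SD = √64 ≈ 8.0000
The standard error of measurement is 8.0000·√(1 − 0.6300) ≈ 8.0000·0.6083 ≈ 4.8662.
Standard error of the difference = 4.8662·√2 ≈ 6.8819
z = 1 / 6.8819 ≈ 0.1453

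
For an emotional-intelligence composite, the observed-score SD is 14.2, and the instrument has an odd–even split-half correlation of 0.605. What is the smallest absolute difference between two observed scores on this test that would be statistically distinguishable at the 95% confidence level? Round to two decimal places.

19.53

Spearman-Brown: r = 2(0.605) / (1 + 0.605) = 1.210 / 1.605 ≃ 0.754
SEM = 14.200 · √(1 − 0.754) = 14.200 · √0.246 ≃ 14.200 · 0.496 ≃ 7.044
SE_diff = SEM · √2 ≃ 7.044 · 1.414 ≃ 9.962
Smallest detectable difference = 1.96·9.962 ≃ 19.526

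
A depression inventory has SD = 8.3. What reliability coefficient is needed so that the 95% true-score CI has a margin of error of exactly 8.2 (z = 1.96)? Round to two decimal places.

SEM needed = half-width / z = 8.2/1.96 ≈ 4.1837
Required reliability = 1 − (SEM/SD)² = 1 − 0.2541 ≈ 0.7459

0.75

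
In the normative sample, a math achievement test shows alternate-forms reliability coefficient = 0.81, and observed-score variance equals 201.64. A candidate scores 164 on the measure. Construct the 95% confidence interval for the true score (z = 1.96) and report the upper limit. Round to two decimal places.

176.13

σ = 201.64^(1/2) = 14.200
The standard error of measurement is 14.200×√(1 − 0.810) ≈ 14.200×0.436 ≈ 6.190.
Half-width = 1.96×6.190 ≈ 12.132
Upper bound: 164 + 12.132 = 176.132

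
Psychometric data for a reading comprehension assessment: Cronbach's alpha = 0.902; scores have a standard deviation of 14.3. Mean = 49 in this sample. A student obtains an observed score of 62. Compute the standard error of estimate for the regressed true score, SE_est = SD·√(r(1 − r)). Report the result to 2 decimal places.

4.25

SE_est = 14.3000·√[r(1 − r)] ≈ 4.2516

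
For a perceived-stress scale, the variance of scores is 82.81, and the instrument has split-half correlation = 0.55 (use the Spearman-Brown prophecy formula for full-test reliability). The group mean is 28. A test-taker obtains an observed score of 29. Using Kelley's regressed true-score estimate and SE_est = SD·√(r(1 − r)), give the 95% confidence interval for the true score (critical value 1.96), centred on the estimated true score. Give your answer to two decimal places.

σ = 82.81^(1/2) = 9.100
Spearman-Brown: r = 2(0.55) / (1 + 0.55) = 1.100 / 1.550 ≈ 0.710
Estimated true score = 0.710×29 + (1 − 0.710)×28 ≈ 28.710
SE_est = 9.100·√[r(1 − r)] ≈ 4.131
CI = 28.710 ± 1.96 × 4.131 → [20.614, 36.806]

[20.61, 36.81]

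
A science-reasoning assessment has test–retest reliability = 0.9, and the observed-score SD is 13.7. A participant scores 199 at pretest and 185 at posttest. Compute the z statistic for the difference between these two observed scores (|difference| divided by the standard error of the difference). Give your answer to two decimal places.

SEM = 13.7000 × √(1 − 0.9000) = 13.7000 × √0.1000 ≃ 13.7000 × 0.3162 ≃ 4.3323
SE_diff = √2 × SEM ≃ 6.1268
z = 14 / 6.1268 ≃ 2.2850

2.29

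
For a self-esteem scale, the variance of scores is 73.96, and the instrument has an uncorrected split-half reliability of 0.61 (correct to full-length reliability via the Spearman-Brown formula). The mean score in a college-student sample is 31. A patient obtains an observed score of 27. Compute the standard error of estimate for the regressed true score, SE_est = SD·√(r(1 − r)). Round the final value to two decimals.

3.68

SD = √73.96 = 8.6000
Full-length reliability (Spearman-Brown) = 2(0.61)/(1+0.61) ≈ 0.7578
SE_est = 8.6000·√[r(1 − r)] ≈ 3.6846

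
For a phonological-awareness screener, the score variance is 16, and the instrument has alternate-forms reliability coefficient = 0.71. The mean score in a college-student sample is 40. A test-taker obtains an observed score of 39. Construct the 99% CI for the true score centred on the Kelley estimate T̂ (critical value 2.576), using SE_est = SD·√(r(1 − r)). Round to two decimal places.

[34.61, 43.97]

σ = 16^(1/2) = 4.00000
Estimated true score = 0.71000·39 + (1 − 0.71000)·40 ≈ 39.29000
SE_est = SD · √(r(1 − r)) = 4.00000 · √0.20590 ≈ 4.00000 · 0.45376 ≈ 1.81505
99% CI: 39.29000 ± 4.67556 ≈ (34.61444, 43.96556)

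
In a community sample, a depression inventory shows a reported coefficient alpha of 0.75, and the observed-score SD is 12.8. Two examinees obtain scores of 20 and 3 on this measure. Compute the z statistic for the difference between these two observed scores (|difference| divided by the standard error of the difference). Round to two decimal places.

SEM = 12.80000 × √(1 − 0.75000) = 12.80000 × √0.25000 ≈ 12.80000 × 0.50000 ≈ 6.40000
Standard error of the difference = 6.40000·√2 ≈ 9.05097
z = |20 − 3| / 9.05097 = 17 / 9.05097 ≈ 1.87825

1.88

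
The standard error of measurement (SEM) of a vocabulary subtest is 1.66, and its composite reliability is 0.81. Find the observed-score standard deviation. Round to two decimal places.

3.81

SD = SEM / √(1 − r) = 1.66 / √0.190 ≈ 1.66 / 0.436 ≈ 3.808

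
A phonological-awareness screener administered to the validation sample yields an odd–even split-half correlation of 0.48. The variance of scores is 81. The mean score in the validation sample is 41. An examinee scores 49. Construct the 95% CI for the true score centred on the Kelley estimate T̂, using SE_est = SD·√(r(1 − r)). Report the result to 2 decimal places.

[37.77, 54.61]

σ = 81^(1/2) = 9.0000
Spearman-Brown: r = 2(0.48) / (1 + 0.48) = 0.9600 / 1.4800 ≈ 0.6486
T̂ = 0.6486(49) + 0.3514(41) ≈ 46.1892
SE_est = SD × √(r(1 − r)) = 9.0000 × √0.2279 ≈ 9.0000 × 0.4774 ≈ 4.2965
CI = 46.1892 ± 1.96 × 4.2965 → [37.7680, 54.6104]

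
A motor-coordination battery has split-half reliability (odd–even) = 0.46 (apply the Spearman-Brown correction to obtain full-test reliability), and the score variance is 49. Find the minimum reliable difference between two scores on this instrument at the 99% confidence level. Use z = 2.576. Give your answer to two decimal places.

15.51

σ = 49^(1/2) = 7.000
Full-length reliability (Spearman-Brown) = 2(0.46)/(1+0.46) ≃ 0.630
SEM = 7.000 × √(1 − 0.630) = 7.000 × √0.370 ≃ 7.000 × 0.608 ≃ 4.257
SE_diff = SEM × √2 ≃ 4.257 × 1.414 ≃ 6.021
Minimum reliable difference = 2.576 × SE_diff ≃ 2.576 × 6.021 ≃ 15.509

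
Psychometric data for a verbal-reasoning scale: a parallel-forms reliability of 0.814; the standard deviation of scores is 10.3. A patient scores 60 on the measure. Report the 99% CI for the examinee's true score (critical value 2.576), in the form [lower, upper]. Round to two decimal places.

[48.56, 71.44]

The standard error of measurement is 10.30000×√(1 − 0.81400) ≈ 10.30000×0.43128 ≈ 4.44215.
2.576 × SEM ≈ 11.44299
CI = 60 ± 11.44299 → [48.55701, 71.44299]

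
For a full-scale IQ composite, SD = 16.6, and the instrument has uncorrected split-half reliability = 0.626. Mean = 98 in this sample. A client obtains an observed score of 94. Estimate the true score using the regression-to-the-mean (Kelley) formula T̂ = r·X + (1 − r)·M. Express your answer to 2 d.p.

Full-length reliability (Spearman-Brown) = 2(0.626)/(1+0.626) ≈ 0.770
Estimated true score = 0.770·94 + (1 − 0.770)·98 ≈ 94.920

94.92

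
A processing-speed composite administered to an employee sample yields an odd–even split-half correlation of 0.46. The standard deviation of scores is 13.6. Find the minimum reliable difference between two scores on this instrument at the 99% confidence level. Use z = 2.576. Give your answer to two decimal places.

Spearman-Brown: r = 2(0.46) / (1 + 0.46) = 0.920 / 1.460 ≈ 0.630
SEM = 13.600 × √(1 − 0.630) = 13.600 × √0.370 ≈ 13.600 × 0.608 ≈ 8.271
SE_diff = SEM × √2 ≈ 8.271 × 1.414 ≈ 11.697
Minimum reliable difference = 2.576 × SE_diff ≈ 2.576 × 11.697 ≈ 30.131

30.13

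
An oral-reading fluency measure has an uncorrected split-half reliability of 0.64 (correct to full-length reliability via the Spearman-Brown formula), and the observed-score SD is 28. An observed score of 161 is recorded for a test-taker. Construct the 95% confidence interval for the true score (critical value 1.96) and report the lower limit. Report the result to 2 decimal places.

r_full = 2·0.64 / (1 + 0.64) ≈ 0.7805
SEM = 28.0000*√(1 − 0.7805) ≈ 13.1186
Half-width = 1.96*13.1186 ≈ 25.7124
Lower bound: 161 − 25.7124 = 135.2876

135.29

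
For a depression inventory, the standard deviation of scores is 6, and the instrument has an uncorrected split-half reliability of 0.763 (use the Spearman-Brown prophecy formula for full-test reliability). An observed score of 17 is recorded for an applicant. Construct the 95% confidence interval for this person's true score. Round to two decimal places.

Spearman-Brown: r = 2(0.763) / (1 + 0.763) = 1.52600 / 1.76300 ≃ 0.86557
SEM = 6.00000·√(1 − 0.86557) ≃ 2.19988
Margin = 1.96 · 2.19988 ≃ 4.31177
CI = 17 ± 4.31177 → [12.68823, 21.31177]

[12.69, 21.31]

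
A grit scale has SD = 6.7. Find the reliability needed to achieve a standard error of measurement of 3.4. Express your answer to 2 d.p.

Required reliability = 1 − (SEM/SD)² = 1 − 0.2575 ≃ 0.7425

0.74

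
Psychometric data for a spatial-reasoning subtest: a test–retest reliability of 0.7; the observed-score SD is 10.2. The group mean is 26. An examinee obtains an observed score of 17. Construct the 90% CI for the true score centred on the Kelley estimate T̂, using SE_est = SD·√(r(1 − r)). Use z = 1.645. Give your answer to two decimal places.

T̂ = r·X + (1 − r)·M = 0.7000*17 + 0.3000*26 = 11.9000 + 7.8000 ≃ 19.7000
SE_est = SD * √(r(1 − r)) = 10.2000 * √0.2100 ≃ 10.2000 * 0.4583 ≃ 4.6742
CI = 19.7000 ± 1.645 * 4.6742 → [12.0109, 27.3891]

[12.01, 27.39]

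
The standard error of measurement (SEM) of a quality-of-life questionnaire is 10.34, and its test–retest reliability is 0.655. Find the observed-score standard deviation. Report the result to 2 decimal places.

SD = 10.34 / √(1 − 0.655) ≈ 17.60399

17.60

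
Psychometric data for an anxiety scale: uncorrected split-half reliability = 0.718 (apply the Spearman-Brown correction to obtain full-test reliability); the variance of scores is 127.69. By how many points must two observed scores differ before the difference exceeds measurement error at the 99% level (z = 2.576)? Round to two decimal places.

16.68

SD = √127.69 ≃ 11.300
Spearman-Brown: r = 2(0.718) / (1 + 0.718) = 1.436 / 1.718 ≃ 0.836
The standard error of measurement is 11.300*√(1 − 0.836) ≃ 11.300*0.405 ≃ 4.578.
SE_diff = √2 * SEM ≃ 6.475
Smallest detectable difference = 2.576*6.475 ≃ 16.678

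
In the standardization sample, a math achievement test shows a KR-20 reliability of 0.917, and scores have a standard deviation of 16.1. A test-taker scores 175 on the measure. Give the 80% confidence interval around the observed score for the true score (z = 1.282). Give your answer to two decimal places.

SEM = 16.1000 * √(1 − 0.9170) = 16.1000 * √0.0830 ≈ 16.1000 * 0.2881 ≈ 4.6384
Half-width = 1.282*4.6384 ≈ 5.9464
CI = 175 ± 5.9464 → [169.0536, 180.9464]

[169.05, 180.95]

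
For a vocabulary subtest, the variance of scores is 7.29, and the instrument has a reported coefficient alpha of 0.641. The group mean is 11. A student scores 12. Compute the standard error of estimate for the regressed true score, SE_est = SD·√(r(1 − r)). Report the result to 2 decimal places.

σ = 7.29^(1/2) = 2.7000
SE_est = 2.7000·√[r(1 − r)] ≈ 1.2952

1.30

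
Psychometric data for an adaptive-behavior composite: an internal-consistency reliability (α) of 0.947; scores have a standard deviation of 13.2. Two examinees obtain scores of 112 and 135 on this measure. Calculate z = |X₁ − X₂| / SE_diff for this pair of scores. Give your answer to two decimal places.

SEM = 13.200 · √(1 − 0.947) = 13.200 · √0.053 ≃ 13.200 · 0.230 ≃ 3.039
SE_diff = √2 · SEM ≃ 4.298
z = |112 − 135| / 4.298 = 23 / 4.298 ≃ 5.352

5.35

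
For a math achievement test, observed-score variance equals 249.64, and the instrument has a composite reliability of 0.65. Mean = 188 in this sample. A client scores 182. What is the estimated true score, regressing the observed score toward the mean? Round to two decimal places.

Estimated true score = 0.6500×182 + (1 − 0.6500)×188 ≈ 184.1000

184.10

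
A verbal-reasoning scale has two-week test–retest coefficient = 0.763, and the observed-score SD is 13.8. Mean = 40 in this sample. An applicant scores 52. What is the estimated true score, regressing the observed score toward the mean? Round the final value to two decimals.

T̂ = 0.763(52) + 0.237(40) ≃ 49.156

49.16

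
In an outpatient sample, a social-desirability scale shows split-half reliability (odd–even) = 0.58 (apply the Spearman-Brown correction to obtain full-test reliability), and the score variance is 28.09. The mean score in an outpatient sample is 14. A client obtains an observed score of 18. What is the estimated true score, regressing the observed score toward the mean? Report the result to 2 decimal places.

16.94

Full-length reliability (Spearman-Brown) = 2(0.58)/(1+0.58) ≃ 0.7342
T̂ = 0.7342(18) + 0.2658(14) ≃ 16.9367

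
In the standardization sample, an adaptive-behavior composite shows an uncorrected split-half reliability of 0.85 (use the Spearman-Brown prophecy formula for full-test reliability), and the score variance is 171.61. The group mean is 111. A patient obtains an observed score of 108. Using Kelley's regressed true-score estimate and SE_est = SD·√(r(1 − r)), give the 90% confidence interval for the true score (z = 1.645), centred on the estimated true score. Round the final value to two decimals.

[102.36, 114.13]

σ = 171.61^(1/2) = 13.1000
r_full = 2·0.85 / (1 + 0.85) ≈ 0.9189
Estimated true score = 0.9189·108 + (1 − 0.9189)·111 ≈ 108.2432
SE_est = 13.1000·√[r(1 − r)] ≈ 3.5758
CI = 108.2432 ± 1.645 · 3.5758 → [102.3611, 114.1254]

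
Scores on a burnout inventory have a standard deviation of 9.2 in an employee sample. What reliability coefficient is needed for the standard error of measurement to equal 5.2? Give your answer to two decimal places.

r = 1 − (SEM / SD)² = 1 − (5.2000 / 9.2)² ≈ 1 − 0.3195 ≈ 0.6805

0.68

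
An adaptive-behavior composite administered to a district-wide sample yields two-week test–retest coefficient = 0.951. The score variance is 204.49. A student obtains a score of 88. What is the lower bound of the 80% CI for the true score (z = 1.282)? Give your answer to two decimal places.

σ = 204.49^(1/2) = 14.30000
The standard error of measurement is 14.30000·√(1 − 0.95100) ≃ 14.30000·0.22136 ≃ 3.16544.
Margin = 1.282 · 3.16544 ≃ 4.05809
Lower limit = 88 − 4.05809 ≃ 83.94191

83.94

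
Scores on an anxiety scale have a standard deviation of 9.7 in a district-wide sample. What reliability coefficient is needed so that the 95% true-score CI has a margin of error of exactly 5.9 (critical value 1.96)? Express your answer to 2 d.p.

0.90

SEM needed = half-width / z = 5.9/1.96 ≃ 3.01020
r = 1 − (3.01020/9.7)² ≃ 1 − 0.09630 ≃ 0.90370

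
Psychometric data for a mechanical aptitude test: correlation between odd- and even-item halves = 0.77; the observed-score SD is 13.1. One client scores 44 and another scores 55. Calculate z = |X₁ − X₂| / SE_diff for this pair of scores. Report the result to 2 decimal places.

1.65

Spearman-Brown: r = 2(0.77) / (1 + 0.77) = 1.5400 / 1.7700 ≈ 0.8701
SEM = 13.1000 * √(1 − 0.8701) = 13.1000 * √0.1299 ≈ 13.1000 * 0.3605 ≈ 4.7222
SE_diff = √2 * SEM ≈ 6.6783
z = |44 − 55| / 6.6783 = 11 / 6.6783 ≈ 1.6471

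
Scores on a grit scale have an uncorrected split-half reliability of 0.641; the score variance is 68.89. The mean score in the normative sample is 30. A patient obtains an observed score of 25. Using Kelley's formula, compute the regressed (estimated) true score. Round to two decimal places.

Full-length reliability (Spearman-Brown) = 2(0.641)/(1+0.641) ≃ 0.781
T̂ = 0.781(25) + 0.219(30) ≃ 26.094

26.09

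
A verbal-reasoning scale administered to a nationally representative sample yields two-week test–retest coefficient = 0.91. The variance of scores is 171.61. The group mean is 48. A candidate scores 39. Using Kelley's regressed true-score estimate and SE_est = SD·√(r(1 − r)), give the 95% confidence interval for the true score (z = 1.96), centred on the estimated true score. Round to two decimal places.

[32.46, 47.16]

σ = 171.61^(1/2) = 13.100
Estimated true score = 0.910×39 + (1 − 0.910)×48 ≈ 39.810
SE_est = 13.100×√(0.910×0.090) ≈ 3.749
CI = 39.810 ± 1.96 × 3.749 → [32.462, 47.158]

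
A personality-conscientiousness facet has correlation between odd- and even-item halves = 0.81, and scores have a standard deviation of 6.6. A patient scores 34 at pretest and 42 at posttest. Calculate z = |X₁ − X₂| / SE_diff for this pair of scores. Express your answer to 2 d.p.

Full-length reliability (Spearman-Brown) = 2(0.81)/(1+0.81) ≈ 0.895
The standard error of measurement is 6.600×√(1 − 0.895) ≈ 6.600×0.324 ≈ 2.138.
SE_diff = SEM × √2 ≈ 2.138 × 1.414 ≈ 3.024
z = |34 − 42| / 3.024 = 8 / 3.024 ≈ 2.645

2.65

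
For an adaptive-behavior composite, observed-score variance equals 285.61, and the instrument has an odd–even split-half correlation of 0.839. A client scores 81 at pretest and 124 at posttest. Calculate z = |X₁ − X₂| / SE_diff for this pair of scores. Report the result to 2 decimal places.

6.08

SD = √285.61 = 16.90000
r_full = 2·0.839 / (1 + 0.839) ≈ 0.91245
SEM = 16.90000 × √(1 − 0.91245) = 16.90000 × √0.08755 ≈ 16.90000 × 0.29588 ≈ 5.00045
Standard error of the difference = 5.00045·√2 ≈ 7.07170
z = |81 − 124| / 7.07170 = 43 / 7.07170 ≈ 6.08058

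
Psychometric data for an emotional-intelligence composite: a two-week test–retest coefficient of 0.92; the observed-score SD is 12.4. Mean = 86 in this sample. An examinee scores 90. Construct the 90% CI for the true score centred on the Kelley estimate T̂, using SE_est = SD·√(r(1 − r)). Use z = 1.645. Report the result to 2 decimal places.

[84.15, 95.21]

T̂ = 0.920(90) + 0.080(86) ≈ 89.680
SE_est = 12.400*√(0.920*0.080) ≈ 3.364
90% CI: 89.680 ± 5.534 ≈ (84.146, 95.214)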